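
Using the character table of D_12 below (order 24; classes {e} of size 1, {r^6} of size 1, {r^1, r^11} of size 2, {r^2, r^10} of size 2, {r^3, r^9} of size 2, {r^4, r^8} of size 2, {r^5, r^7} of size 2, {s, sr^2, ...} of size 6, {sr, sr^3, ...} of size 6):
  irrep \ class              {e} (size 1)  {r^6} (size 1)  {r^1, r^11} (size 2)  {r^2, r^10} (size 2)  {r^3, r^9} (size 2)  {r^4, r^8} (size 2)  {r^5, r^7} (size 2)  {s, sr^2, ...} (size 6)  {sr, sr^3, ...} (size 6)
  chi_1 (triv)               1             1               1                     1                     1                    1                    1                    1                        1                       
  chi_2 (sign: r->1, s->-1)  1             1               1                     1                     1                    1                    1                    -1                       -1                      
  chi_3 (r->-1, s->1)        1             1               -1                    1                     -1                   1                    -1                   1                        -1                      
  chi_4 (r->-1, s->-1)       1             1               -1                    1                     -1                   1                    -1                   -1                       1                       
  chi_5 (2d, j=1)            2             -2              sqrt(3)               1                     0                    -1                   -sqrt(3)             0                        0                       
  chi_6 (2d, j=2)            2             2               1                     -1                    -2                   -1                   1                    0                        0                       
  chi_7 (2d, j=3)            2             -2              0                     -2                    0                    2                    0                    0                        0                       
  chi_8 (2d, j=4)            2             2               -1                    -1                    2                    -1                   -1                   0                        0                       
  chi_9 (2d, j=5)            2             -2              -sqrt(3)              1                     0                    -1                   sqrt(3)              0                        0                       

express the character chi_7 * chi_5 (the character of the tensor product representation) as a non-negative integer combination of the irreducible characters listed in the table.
chi_7 tensor chi_5 = chi_6 + chi_8 (all other irreducibles have multiplicity 0).

Argument: The character of a tensor product is the pointwise product (chi_7 * chi_5)(C) = chi_7(C) * chi_5(C):
  {e}: (2)*(2), {r^6}: (-2)*(-2), {r^1, r^11}: (0)*(sqrt(3)), {r^2, r^10}: (-2)*(1), {r^3, r^9}: (0)*(0), {r^4, r^8}: (2)*(-1), {r^5, r^7}: (0)*(-sqrt(3)), {s, sr^2, ...}: (0)*(0), {sr, sr^3, ...}: (0)*(0)
so (chi_7 * chi_5) takes values
  {e} -> 4, {r^6} -> 4, {r^1, r^11} -> 0, {r^2, r^10} -> -2, {r^3, r^9} -> 0, {r^4, r^8} -> -2, {r^5, r^7} -> 0, {s, sr^2, ...} -> 0, {sr, sr^3, ...} -> 0.
Now take the inner product of this character with each irreducible chi from the table, <chi_7*chi_5, chi> = (1/24) sum_C |C| (chi_7*chi_5)(C) conj(chi(C)):
  <chi_7*chi_5, chi_1> = (1/24)[1*(4)*conj(1) + 1*(4)*conj(1) + 2*(0)*conj(1) + 2*(-2)*conj(1) + 2*(0)*conj(1) + 2*(-2)*conj(1) + 2*(0)*conj(1) + 6*(0)*conj(1) + 6*(0)*conj(1)]
      = (1/24)[(4) + (4) + (0) + (-4) + (0) + (-4) + (0) + (0) + (0)] = 0/24 = 0
  <chi_7*chi_5, chi_2> = (1/24)[1*(4)*conj(1) + 1*(4)*conj(1) + 2*(0)*conj(1) + 2*(-2)*conj(1) + 2*(0)*conj(1) + 2*(-2)*conj(1) + 2*(0)*conj(1) + 6*(0)*conj(-1) + 6*(0)*conj(-1)]
      = (1/24)[(4) + (4) + (0) + (-4) + (0) + (-4) + (0) + (0) + (0)] = 0/24 = 0
  <chi_7*chi_5, chi_3> = (1/24)[1*(4)*conj(1) + 1*(4)*conj(1) + 2*(0)*conj(-1) + 2*(-2)*conj(1) + 2*(0)*conj(-1) + 2*(-2)*conj(1) + 2*(0)*conj(-1) + 6*(0)*conj(1) + 6*(0)*conj(-1)]
      = (1/24)[(4) + (4) + (0) + (-4) + (0) + (-4) + (0) + (0) + (0)] = 0/24 = 0
  <chi_7*chi_5, chi_4> = (1/24)[1*(4)*conj(1) + 1*(4)*conj(1) + 2*(0)*conj(-1) + 2*(-2)*conj(1) + 2*(0)*conj(-1) + 2*(-2)*conj(1) + 2*(0)*conj(-1) + 6*(0)*conj(-1) + 6*(0)*conj(1)]
      = (1/24)[(4) + (4) + (0) + (-4) + (0) + (-4) + (0) + (0) + (0)] = 0/24 = 0
  <chi_7*chi_5, chi_5> = (1/24)[1*(4)*conj(2) + 1*(4)*conj(-2) + 2*(0)*conj(sqrt(3)) + 2*(-2)*conj(1) + 2*(0)*conj(0) + 2*(-2)*conj(-1) + 2*(0)*conj(-sqrt(3)) + 6*(0)*conj(0) + 6*(0)*conj(0)]
      = (1/24)[(8) + (-8) + (0) + (-4) + (0) + (4) + (0) + (0) + (0)] = 0/24 = 0
  <chi_7*chi_5, chi_6> = (1/24)[1*(4)*conj(2) + 1*(4)*conj(2) + 2*(0)*conj(1) + 2*(-2)*conj(-1) + 2*(0)*conj(-2) + 2*(-2)*conj(-1) + 2*(0)*conj(1) + 6*(0)*conj(0) + 6*(0)*conj(0)]
      = (1/24)[(8) + (8) + (0) + (4) + (0) + (4) + (0) + (0) + (0)] = 24/24 = 1
  <chi_7*chi_5, chi_7> = (1/24)[1*(4)*conj(2) + 1*(4)*conj(-2) + 2*(0)*conj(0) + 2*(-2)*conj(-2) + 2*(0)*conj(0) + 2*(-2)*conj(2) + 2*(0)*conj(0) + 6*(0)*conj(0) + 6*(0)*conj(0)]
      = (1/24)[(8) + (-8) + (0) + (8) + (0) + (-8) + (0) + (0) + (0)] = 0/24 = 0
  <chi_7*chi_5, chi_8> = (1/24)[1*(4)*conj(2) + 1*(4)*conj(2) + 2*(0)*conj(-1) + 2*(-2)*conj(-1) + 2*(0)*conj(2) + 2*(-2)*conj(-1) + 2*(0)*conj(-1) + 6*(0)*conj(0) + 6*(0)*conj(0)]
      = (1/24)[(8) + (8) + (0) + (4) + (0) + (4) + (0) + (0) + (0)] = 24/24 = 1
  <chi_7*chi_5, chi_9> = (1/24)[1*(4)*conj(2) + 1*(4)*conj(-2) + 2*(0)*conj(-sqrt(3)) + 2*(-2)*conj(1) + 2*(0)*conj(0) + 2*(-2)*conj(-1) + 2*(0)*conj(sqrt(3)) + 6*(0)*conj(0) + 6*(0)*conj(0)]
      = (1/24)[(8) + (-8) + (0) + (-4) + (0) + (4) + (0) + (0) + (0)] = 0/24 = 0
Hence the multiplicities are chi_6: 1, chi_8: 1. Dimension check: dim(chi_7)*dim(chi_5) = 2*2 = 4 and sum (mult * dim) = 1*2 + 1*2 = 4.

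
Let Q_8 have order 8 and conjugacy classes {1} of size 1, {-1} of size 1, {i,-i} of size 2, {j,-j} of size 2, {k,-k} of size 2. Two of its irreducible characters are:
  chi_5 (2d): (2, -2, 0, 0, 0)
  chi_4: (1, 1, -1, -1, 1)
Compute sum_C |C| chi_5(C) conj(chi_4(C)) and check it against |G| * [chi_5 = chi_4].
Sum = 0; so <chi_5, chi_4> = 0 (distinct irreducibles are orthogonal).

Details: Compute term by term over conjugacy classes (|C| * chi_5(C) * conj(chi_4(C))):
  1*(2)*conj(1) + 1*(-2)*conj(1) + 2*(0)*conj(-1) + 2*(0)*conj(-1) + 2*(0)*conj(1)
  = (2) + (-2) + (0) + (0) + (0)
  = 0.
Dividing by |G| = 8 gives 0/8 = 0, matching the row-orthogonality relation <chi_5, chi_4> = [chi_5 = chi_4].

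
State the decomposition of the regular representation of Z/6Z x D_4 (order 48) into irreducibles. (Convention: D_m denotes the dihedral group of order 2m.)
Each irreducible V_i of dimension d_i appears with multiplicity d_i, i.e. rho_reg = (direct sum over all irreducibles V_i) d_i V_i. The irreducible dimensions for Z/6Z x D_4 are 1, 1, 1, 1, 1, 1, 1, 1, 1, 1, 1, 1, 1, 1, 1, 1, 1, 1, 1, 1, 1, 1, 1, 1, 2, 2, 2, 2, 2, 2: 24 irreducibles of dimension 1, each with multiplicity 1; 6 irreducibles of dimension 2, each with multiplicity 2. Total dimension 24*1*1 + 6*2*2 = 48 = |G|.

Reasoning: General theorem: in the regular representation of a finite group G, each irreducible appears with multiplicity equal to its dimension. Check: dim(rho_reg) = sum d_i^2 = 1 + 1 + 1 + 1 + 1 + 1 + 1 + 1 + 1 + 1 + 1 + 1 + 1 + 1 + 1 + 1 + 1 + 1 + 1 + 1 + 1 + 1 + 1 + 1 + 4 + 4 + 4 + 4 + 4 + 4 = 48 = |G|.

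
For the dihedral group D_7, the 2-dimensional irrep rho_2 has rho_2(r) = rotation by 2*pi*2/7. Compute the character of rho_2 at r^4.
chi_{rho_2}(r^4) = 2*cos(2*pi*2*4/7) = 2*cos(16*pi/7)

Argument: rho_2(r^4) is rotation by angle 2*pi*2*4/7, whose trace is 2*cos(2*pi*2*4/7) = 2*cos(16*pi/7).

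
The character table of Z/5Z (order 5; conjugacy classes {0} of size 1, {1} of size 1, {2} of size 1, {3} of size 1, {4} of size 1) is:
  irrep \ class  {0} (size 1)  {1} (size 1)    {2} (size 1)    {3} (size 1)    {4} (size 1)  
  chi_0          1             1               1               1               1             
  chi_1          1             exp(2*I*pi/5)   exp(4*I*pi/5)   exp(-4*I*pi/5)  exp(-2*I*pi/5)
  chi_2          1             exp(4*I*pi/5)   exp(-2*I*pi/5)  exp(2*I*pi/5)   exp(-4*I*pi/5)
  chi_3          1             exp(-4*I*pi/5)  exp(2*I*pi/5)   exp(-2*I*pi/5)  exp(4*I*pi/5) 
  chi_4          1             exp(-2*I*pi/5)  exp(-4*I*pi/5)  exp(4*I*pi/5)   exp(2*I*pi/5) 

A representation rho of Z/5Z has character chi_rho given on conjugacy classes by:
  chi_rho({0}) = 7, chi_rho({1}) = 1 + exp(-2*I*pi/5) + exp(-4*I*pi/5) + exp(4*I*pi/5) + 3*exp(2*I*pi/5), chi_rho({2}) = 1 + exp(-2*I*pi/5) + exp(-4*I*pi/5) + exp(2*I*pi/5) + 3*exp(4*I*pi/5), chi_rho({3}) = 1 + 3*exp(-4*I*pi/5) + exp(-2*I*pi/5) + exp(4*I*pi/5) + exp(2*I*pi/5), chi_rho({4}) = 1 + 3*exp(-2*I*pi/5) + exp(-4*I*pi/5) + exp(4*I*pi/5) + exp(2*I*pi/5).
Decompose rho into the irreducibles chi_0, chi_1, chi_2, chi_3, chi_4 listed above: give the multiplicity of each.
Multiplicities: chi_0: 1, chi_1: 3, chi_2: 1, chi_3: 1, chi_4: 1.

Why: Use <chi_rho, chi> = (1/|G|) sum_C |C| * chi_rho(C) * conj(chi(C)) with |G| = 5 for each irreducible chi in the table:
  <chi_rho, chi_0> = (1/5)[1*(7)*conj(1) + 1*(1 + exp(-2*I*pi/5) + exp(-4*I*pi/5) + exp(4*I*pi/5) + 3*exp(2*I*pi/5))*conj(1) + 1*(1 + exp(-2*I*pi/5) + exp(-4*I*pi/5) + exp(2*I*pi/5) + 3*exp(4*I*pi/5))*conj(1) + 1*(1 + 3*exp(-4*I*pi/5) + exp(-2*I*pi/5) + exp(4*I*pi/5) + exp(2*I*pi/5))*conj(1) + 1*(1 + 3*exp(-2*I*pi/5) + exp(-4*I*pi/5) + exp(4*I*pi/5) + exp(2*I*pi/5))*conj(1)]
      = (1/5)[(7) + (1 + exp(-2*I*pi/5) + exp(-4*I*pi/5) + exp(4*I*pi/5) + 3*exp(2*I*pi/5)) + (1 + exp(-2*I*pi/5) + exp(-4*I*pi/5) + exp(2*I*pi/5) + 3*exp(4*I*pi/5)) + (1 + 3*exp(-4*I*pi/5) + exp(-2*I*pi/5) + exp(4*I*pi/5) + exp(2*I*pi/5)) + (1 + 3*exp(-2*I*pi/5) + exp(-4*I*pi/5) + exp(4*I*pi/5) + exp(2*I*pi/5))] = 5/5 = 1
  <chi_rho, chi_1> = (1/5)[1*(7)*conj(1) + 1*(1 + exp(-2*I*pi/5) + exp(-4*I*pi/5) + exp(4*I*pi/5) + 3*exp(2*I*pi/5))*conj(exp(2*I*pi/5)) + 1*(1 + exp(-2*I*pi/5) + exp(-4*I*pi/5) + exp(2*I*pi/5) + 3*exp(4*I*pi/5))*conj(exp(4*I*pi/5)) + 1*(1 + 3*exp(-4*I*pi/5) + exp(-2*I*pi/5) + exp(4*I*pi/5) + exp(2*I*pi/5))*conj(exp(-4*I*pi/5)) + 1*(1 + 3*exp(-2*I*pi/5) + exp(-4*I*pi/5) + exp(4*I*pi/5) + exp(2*I*pi/5))*conj(exp(-2*I*pi/5))]
      = (1/5)[(7) + (2) + (2) + (2) + (2)] = 15/5 = 3
  <chi_rho, chi_2> = (1/5)[1*(7)*conj(1) + 1*(1 + exp(-2*I*pi/5) + exp(-4*I*pi/5) + exp(4*I*pi/5) + 3*exp(2*I*pi/5))*conj(exp(4*I*pi/5)) + 1*(1 + exp(-2*I*pi/5) + exp(-4*I*pi/5) + exp(2*I*pi/5) + 3*exp(4*I*pi/5))*conj(exp(-2*I*pi/5)) + 1*(1 + 3*exp(-4*I*pi/5) + exp(-2*I*pi/5) + exp(4*I*pi/5) + exp(2*I*pi/5))*conj(exp(2*I*pi/5)) + 1*(1 + 3*exp(-2*I*pi/5) + exp(-4*I*pi/5) + exp(4*I*pi/5) + exp(2*I*pi/5))*conj(exp(-4*I*pi/5))]
      = (1/5)[(7) + (1 + 3*exp(-2*I*pi/5) + exp(-4*I*pi/5) + exp(4*I*pi/5) + exp(2*I*pi/5)) + (1 + 3*exp(-4*I*pi/5) + exp(-2*I*pi/5) + exp(4*I*pi/5) + exp(2*I*pi/5)) + (1 + exp(-2*I*pi/5) + exp(-4*I*pi/5) + exp(2*I*pi/5) + 3*exp(4*I*pi/5)) + (1 + exp(-2*I*pi/5) + exp(-4*I*pi/5) + exp(4*I*pi/5) + 3*exp(2*I*pi/5))] = 5/5 = 1
  <chi_rho, chi_3> = (1/5)[1*(7)*conj(1) + 1*(1 + exp(-2*I*pi/5) + exp(-4*I*pi/5) + exp(4*I*pi/5) + 3*exp(2*I*pi/5))*conj(exp(-4*I*pi/5)) + 1*(1 + exp(-2*I*pi/5) + exp(-4*I*pi/5) + exp(2*I*pi/5) + 3*exp(4*I*pi/5))*conj(exp(2*I*pi/5)) + 1*(1 + 3*exp(-4*I*pi/5) + exp(-2*I*pi/5) + exp(4*I*pi/5) + exp(2*I*pi/5))*conj(exp(-2*I*pi/5)) + 1*(1 + 3*exp(-2*I*pi/5) + exp(-4*I*pi/5) + exp(4*I*pi/5) + exp(2*I*pi/5))*conj(exp(4*I*pi/5))]
      = (1/5)[(7) + (1 + 3*exp(-4*I*pi/5) + exp(-2*I*pi/5) + exp(4*I*pi/5) + exp(2*I*pi/5)) + (1 + exp(-2*I*pi/5) + exp(-4*I*pi/5) + exp(4*I*pi/5) + 3*exp(2*I*pi/5)) + (1 + 3*exp(-2*I*pi/5) + exp(-4*I*pi/5) + exp(4*I*pi/5) + exp(2*I*pi/5)) + (1 + exp(-2*I*pi/5) + exp(-4*I*pi/5) + exp(2*I*pi/5) + 3*exp(4*I*pi/5))] = 5/5 = 1
  <chi_rho, chi_4> = (1/5)[1*(7)*conj(1) + 1*(1 + exp(-2*I*pi/5) + exp(-4*I*pi/5) + exp(4*I*pi/5) + 3*exp(2*I*pi/5))*conj(exp(-2*I*pi/5)) + 1*(1 + exp(-2*I*pi/5) + exp(-4*I*pi/5) + exp(2*I*pi/5) + 3*exp(4*I*pi/5))*conj(exp(-4*I*pi/5)) + 1*(1 + 3*exp(-4*I*pi/5) + exp(-2*I*pi/5) + exp(4*I*pi/5) + exp(2*I*pi/5))*conj(exp(4*I*pi/5)) + 1*(1 + 3*exp(-2*I*pi/5) + exp(-4*I*pi/5) + exp(4*I*pi/5) + exp(2*I*pi/5))*conj(exp(2*I*pi/5))]
      = (1/5)[(7) + (1 + exp(-2*I*pi/5) + exp(-4*I*pi/5) + exp(2*I*pi/5) + 3*exp(4*I*pi/5)) + (1 + 3*exp(-2*I*pi/5) + exp(-4*I*pi/5) + exp(4*I*pi/5) + exp(2*I*pi/5)) + (1 + exp(-2*I*pi/5) + exp(-4*I*pi/5) + exp(4*I*pi/5) + 3*exp(2*I*pi/5)) + (1 + 3*exp(-4*I*pi/5) + exp(-2*I*pi/5) + exp(4*I*pi/5) + exp(2*I*pi/5))] = 5/5 = 1
(Exp terms are combined using exp(i*s)*conj(exp(i*t)) = exp(i*(s-t)), and sums of them are collapsed using the identity that for every m > 1 the m distinct m-th roots of unity sum to 0, e.g. 1 + exp(2*I*pi/3) + exp(-2*I*pi/3) = 0.)
Dimension check: dim(rho) = sum (mult * dim) = 1*1 + 3*1 + 1*1 + 1*1 + 1*1 = 7 = chi_rho(e) = 7.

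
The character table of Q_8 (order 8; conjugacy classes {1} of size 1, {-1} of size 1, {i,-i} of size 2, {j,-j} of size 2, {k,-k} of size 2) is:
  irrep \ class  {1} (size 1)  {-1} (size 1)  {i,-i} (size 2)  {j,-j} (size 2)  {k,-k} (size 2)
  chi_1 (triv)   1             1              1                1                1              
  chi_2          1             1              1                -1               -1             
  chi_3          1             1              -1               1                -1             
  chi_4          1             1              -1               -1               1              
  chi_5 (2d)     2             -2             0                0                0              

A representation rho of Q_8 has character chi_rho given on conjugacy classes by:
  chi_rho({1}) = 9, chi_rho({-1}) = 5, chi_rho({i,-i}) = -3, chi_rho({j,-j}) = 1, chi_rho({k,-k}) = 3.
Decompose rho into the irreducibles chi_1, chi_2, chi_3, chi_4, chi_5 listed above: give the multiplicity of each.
Multiplicities: chi_1: 2, chi_2: 0, chi_3: 2, chi_4: 3, chi_5: 1.

Argument: Use <chi_rho, chi> = (1/|G|) sum_C |C| * chi_rho(C) * conj(chi(C)) with |G| = 8 for each irreducible chi in the table:
  <chi_rho, chi_1> = (1/8)[1*(9)*conj(1) + 1*(5)*conj(1) + 2*(-3)*conj(1) + 2*(1)*conj(1) + 2*(3)*conj(1)]
      = (1/8)[(9) + (5) + (-6) + (2) + (6)] = 16/8 = 2
  <chi_rho, chi_2> = (1/8)[1*(9)*conj(1) + 1*(5)*conj(1) + 2*(-3)*conj(1) + 2*(1)*conj(-1) + 2*(3)*conj(-1)]
      = (1/8)[(9) + (5) + (-6) + (-2) + (-6)] = 0/8 = 0
  <chi_rho, chi_3> = (1/8)[1*(9)*conj(1) + 1*(5)*conj(1) + 2*(-3)*conj(-1) + 2*(1)*conj(1) + 2*(3)*conj(-1)]
      = (1/8)[(9) + (5) + (6) + (2) + (-6)] = 16/8 = 2
  <chi_rho, chi_4> = (1/8)[1*(9)*conj(1) + 1*(5)*conj(1) + 2*(-3)*conj(-1) + 2*(1)*conj(-1) + 2*(3)*conj(1)]
      = (1/8)[(9) + (5) + (6) + (-2) + (6)] = 24/8 = 3
  <chi_rho, chi_5> = (1/8)[1*(9)*conj(2) + 1*(5)*conj(-2) + 2*(-3)*conj(0) + 2*(1)*conj(0) + 2*(3)*conj(0)]
      = (1/8)[(18) + (-10) + (0) + (0) + (0)] = 8/8 = 1
Dimension check: dim(rho) = sum (mult * dim) = 2*1 + 0*1 + 2*1 + 3*1 + 1*2 = 9 = chi_rho(e) = 9.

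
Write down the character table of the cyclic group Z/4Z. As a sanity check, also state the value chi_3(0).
Character table of Z/4Z (irreps indexed chi_0,...,chi_3 with chi_k(m) = zeta_4^(k*m), zeta_4 = exp(2*pi*i/4)):
  irrep \ class  {0} (size 1)  {1} (size 1)  {2} (size 1)  {3} (size 1)
  chi_0          1             1             1             1           
  chi_1          1             I             -1            -I          
  chi_2          1             -1            1             -1          
  chi_3          1             -I            -1            I           

Spot check: chi_3(0) = zeta_4^(3*0) = zeta_4^0 = 1.

Z/4Z is abelian, so all 4 irreducible complex representations are 1-dimensional. They are given by chi_k(m) = zeta_4^(k*m) for k = 0,...,3. Row orthogonality: sum_m chi_k(m) conj(chi_l(m)) = 4 * [k = l].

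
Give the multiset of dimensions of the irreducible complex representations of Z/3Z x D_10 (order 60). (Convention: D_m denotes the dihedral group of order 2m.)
Dimensions: 1, 1, 1, 1, 1, 1, 1, 1, 1, 1, 1, 1, 2, 2, 2, 2, 2, 2, 2, 2, 2, 2, 2, 2

Details: There are 24 irreducibles (= number of conjugacy classes). Their dimensions d_i satisfy sum d_i^2 = |G| = 60: 1 + 1 + 1 + 1 + 1 + 1 + 1 + 1 + 1 + 1 + 1 + 1 + 4 + 4 + 4 + 4 + 4 + 4 + 4 + 4 + 4 + 4 + 4 + 4 = 60. (For the product with Z/3Z: each of the 3 1-dim characters of Z/3Z tensors with each irrep of D_10, giving 3 copies of each D_10-dimension.)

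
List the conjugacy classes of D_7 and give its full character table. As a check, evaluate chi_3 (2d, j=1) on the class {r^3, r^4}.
Conjugacy classes: {e} of size 1, {r^1, r^6} of size 2, {r^2, r^5} of size 2, {r^3, r^4} of size 2, {s, sr, ..., sr^6} of size 7.
Character table:
  irrep \ class              {e} (size 1)  {r^1, r^6} (size 2)  {r^2, r^5} (size 2)  {r^3, r^4} (size 2)  {s, sr, ..., sr^6} (size 7)
  chi_1 (triv)               1             1                    1                    1                    1                          
  chi_2 (sign: r->1, s->-1)  1             1                    1                    1                    -1                         
  chi_3 (2d, j=1)            2             2*cos(2*pi/7)        -2*cos(3*pi/7)       -2*cos(pi/7)         0                          
  chi_4 (2d, j=2)            2             -2*cos(3*pi/7)       -2*cos(pi/7)         2*cos(2*pi/7)        0                          
  chi_5 (2d, j=3)            2             -2*cos(pi/7)         2*cos(2*pi/7)        -2*cos(3*pi/7)       0                          

Spot check: chi_3 (2d, j=1) on {r^3, r^4} = -2*cos(pi/7).

Reasoning: D_7 has order 2*7 = 14 with 5 conjugacy classes, hence 5 irreducibles. Sum of squared dims 1 + 1 + 4 + 4 + 4 = 14 = |G|. Linear characters come from the abelianisation; the 2-dimensional irreps have character r^k -> 2*cos(2*pi*j*k/7), reflections -> 0.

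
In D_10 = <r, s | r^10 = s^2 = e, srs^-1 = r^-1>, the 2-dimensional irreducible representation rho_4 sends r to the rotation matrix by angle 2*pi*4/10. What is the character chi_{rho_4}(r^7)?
chi_{rho_4}(r^7) = 2*cos(2*pi*4*7/10) = -1/2 + sqrt(5)/2

Details: rho_4(r^7) is rotation by angle 2*pi*4*7/10, whose trace is 2*cos(2*pi*4*7/10) = -1/2 + sqrt(5)/2.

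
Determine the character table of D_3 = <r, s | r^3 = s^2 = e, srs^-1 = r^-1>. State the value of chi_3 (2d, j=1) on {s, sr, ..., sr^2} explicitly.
Conjugacy classes: {e} of size 1, {r^1, r^2} of size 2, {s, sr, ..., sr^2} of size 3.
Character table:
  irrep \ class              {e} (size 1)  {r^1, r^2} (size 2)  {s, sr, ..., sr^2} (size 3)
  chi_1 (triv)               1             1                    1                          
  chi_2 (sign: r->1, s->-1)  1             1                    -1                         
  chi_3 (2d, j=1)            2             -1                   0                          

Spot check: chi_3 (2d, j=1) on {s, sr, ..., sr^2} = 0.

Argument: D_3 has order 2*3 = 6 with 3 conjugacy classes, hence 3 irreducibles. Sum of squared dims 1 + 1 + 4 = 6 = |G|. Linear characters come from the abelianisation; the 2-dimensional irreps have character r^k -> 2*cos(2*pi*j*k/3), reflections -> 0.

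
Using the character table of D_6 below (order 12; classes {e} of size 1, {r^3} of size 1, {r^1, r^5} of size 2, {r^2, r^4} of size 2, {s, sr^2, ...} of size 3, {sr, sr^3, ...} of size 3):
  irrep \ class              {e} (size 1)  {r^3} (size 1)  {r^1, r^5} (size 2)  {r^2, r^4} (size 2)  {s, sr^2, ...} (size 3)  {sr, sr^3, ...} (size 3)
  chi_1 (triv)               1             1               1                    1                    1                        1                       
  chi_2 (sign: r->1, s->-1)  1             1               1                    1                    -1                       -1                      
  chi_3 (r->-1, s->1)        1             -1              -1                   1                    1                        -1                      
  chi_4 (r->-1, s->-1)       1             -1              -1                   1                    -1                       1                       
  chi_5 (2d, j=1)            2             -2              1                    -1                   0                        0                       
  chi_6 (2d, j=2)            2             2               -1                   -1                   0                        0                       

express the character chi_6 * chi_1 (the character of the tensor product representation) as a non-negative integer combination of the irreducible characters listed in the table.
chi_6 tensor chi_1 = chi_6 (all other irreducibles have multiplicity 0).

Justification: The character of a tensor product is the pointwise product (chi_6 * chi_1)(C) = chi_6(C) * chi_1(C):
  {e}: (2)*(1), {r^3}: (2)*(1), {r^1, r^5}: (-1)*(1), {r^2, r^4}: (-1)*(1), {s, sr^2, ...}: (0)*(1), {sr, sr^3, ...}: (0)*(1)
so (chi_6 * chi_1) takes values
  {e} -> 2, {r^3} -> 2, {r^1, r^5} -> -1, {r^2, r^4} -> -1, {s, sr^2, ...} -> 0, {sr, sr^3, ...} -> 0.
Now take the inner product of this character with each irreducible chi from the table, <chi_6*chi_1, chi> = (1/12) sum_C |C| (chi_6*chi_1)(C) conj(chi(C)):
  <chi_6*chi_1, chi_1> = (1/12)[1*(2)*conj(1) + 1*(2)*conj(1) + 2*(-1)*conj(1) + 2*(-1)*conj(1) + 3*(0)*conj(1) + 3*(0)*conj(1)]
      = (1/12)[(2) + (2) + (-2) + (-2) + (0) + (0)] = 0/12 = 0
  <chi_6*chi_1, chi_2> = (1/12)[1*(2)*conj(1) + 1*(2)*conj(1) + 2*(-1)*conj(1) + 2*(-1)*conj(1) + 3*(0)*conj(-1) + 3*(0)*conj(-1)]
      = (1/12)[(2) + (2) + (-2) + (-2) + (0) + (0)] = 0/12 = 0
  <chi_6*chi_1, chi_3> = (1/12)[1*(2)*conj(1) + 1*(2)*conj(-1) + 2*(-1)*conj(-1) + 2*(-1)*conj(1) + 3*(0)*conj(1) + 3*(0)*conj(-1)]
      = (1/12)[(2) + (-2) + (2) + (-2) + (0) + (0)] = 0/12 = 0
  <chi_6*chi_1, chi_4> = (1/12)[1*(2)*conj(1) + 1*(2)*conj(-1) + 2*(-1)*conj(-1) + 2*(-1)*conj(1) + 3*(0)*conj(-1) + 3*(0)*conj(1)]
      = (1/12)[(2) + (-2) + (2) + (-2) + (0) + (0)] = 0/12 = 0
  <chi_6*chi_1, chi_5> = (1/12)[1*(2)*conj(2) + 1*(2)*conj(-2) + 2*(-1)*conj(1) + 2*(-1)*conj(-1) + 3*(0)*conj(0) + 3*(0)*conj(0)]
      = (1/12)[(4) + (-4) + (-2) + (2) + (0) + (0)] = 0/12 = 0
  <chi_6*chi_1, chi_6> = (1/12)[1*(2)*conj(2) + 1*(2)*conj(2) + 2*(-1)*conj(-1) + 2*(-1)*conj(-1) + 3*(0)*conj(0) + 3*(0)*conj(0)]
      = (1/12)[(4) + (4) + (2) + (2) + (0) + (0)] = 12/12 = 1
Hence the multiplicities are chi_6: 1. Dimension check: dim(chi_6)*dim(chi_1) = 2*1 = 2 and sum (mult * dim) = 1*2 = 2.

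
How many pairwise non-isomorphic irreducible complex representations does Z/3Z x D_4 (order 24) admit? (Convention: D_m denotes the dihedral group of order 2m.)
15

The number of irreducible complex representations of a finite group equals its number of conjugacy classes. For a direct product, #classes(G x H) = #classes(G) * #classes(H). Z/3Z has 3 classes (abelian), D_4 has 5 classes, so 3 * 5 = 15, so Z/3Z x D_4 (order 24) has exactly 15 irreducible complex representations.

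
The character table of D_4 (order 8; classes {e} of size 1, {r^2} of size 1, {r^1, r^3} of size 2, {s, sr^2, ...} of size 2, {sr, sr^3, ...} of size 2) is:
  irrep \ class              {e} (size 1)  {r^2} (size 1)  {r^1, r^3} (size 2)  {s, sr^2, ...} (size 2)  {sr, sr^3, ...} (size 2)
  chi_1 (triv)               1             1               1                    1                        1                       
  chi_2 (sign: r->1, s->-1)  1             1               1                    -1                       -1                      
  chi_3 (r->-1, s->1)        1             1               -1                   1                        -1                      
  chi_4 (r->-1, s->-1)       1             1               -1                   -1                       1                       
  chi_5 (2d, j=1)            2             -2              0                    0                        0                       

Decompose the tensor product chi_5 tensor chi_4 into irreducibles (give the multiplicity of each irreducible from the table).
chi_5 tensor chi_4 = chi_5 (all other irreducibles have multiplicity 0).

Explanation: The character of a tensor product is the pointwise product (chi_5 * chi_4)(C) = chi_5(C) * chi_4(C):
  {e}: (2)*(1), {r^2}: (-2)*(1), {r^1, r^3}: (0)*(-1), {s, sr^2, ...}: (0)*(-1), {sr, sr^3, ...}: (0)*(1)
so (chi_5 * chi_4) takes values
  {e} -> 2, {r^2} -> -2, {r^1, r^3} -> 0, {s, sr^2, ...} -> 0, {sr, sr^3, ...} -> 0.
Now take the inner product of this character with each irreducible chi from the table, <chi_5*chi_4, chi> = (1/8) sum_C |C| (chi_5*chi_4)(C) conj(chi(C)):
  <chi_5*chi_4, chi_1> = (1/8)[1*(2)*conj(1) + 1*(-2)*conj(1) + 2*(0)*conj(1) + 2*(0)*conj(1) + 2*(0)*conj(1)]
      = (1/8)[(2) + (-2) + (0) + (0) + (0)] = 0/8 = 0
  <chi_5*chi_4, chi_2> = (1/8)[1*(2)*conj(1) + 1*(-2)*conj(1) + 2*(0)*conj(1) + 2*(0)*conj(-1) + 2*(0)*conj(-1)]
      = (1/8)[(2) + (-2) + (0) + (0) + (0)] = 0/8 = 0
  <chi_5*chi_4, chi_3> = (1/8)[1*(2)*conj(1) + 1*(-2)*conj(1) + 2*(0)*conj(-1) + 2*(0)*conj(1) + 2*(0)*conj(-1)]
      = (1/8)[(2) + (-2) + (0) + (0) + (0)] = 0/8 = 0
  <chi_5*chi_4, chi_4> = (1/8)[1*(2)*conj(1) + 1*(-2)*conj(1) + 2*(0)*conj(-1) + 2*(0)*conj(-1) + 2*(0)*conj(1)]
      = (1/8)[(2) + (-2) + (0) + (0) + (0)] = 0/8 = 0
  <chi_5*chi_4, chi_5> = (1/8)[1*(2)*conj(2) + 1*(-2)*conj(-2) + 2*(0)*conj(0) + 2*(0)*conj(0) + 2*(0)*conj(0)]
      = (1/8)[(4) + (4) + (0) + (0) + (0)] = 8/8 = 1
Hence the multiplicities are chi_5: 1. Dimension check: dim(chi_5)*dim(chi_4) = 2*1 = 2 and sum (mult * dim) = 1*2 = 2.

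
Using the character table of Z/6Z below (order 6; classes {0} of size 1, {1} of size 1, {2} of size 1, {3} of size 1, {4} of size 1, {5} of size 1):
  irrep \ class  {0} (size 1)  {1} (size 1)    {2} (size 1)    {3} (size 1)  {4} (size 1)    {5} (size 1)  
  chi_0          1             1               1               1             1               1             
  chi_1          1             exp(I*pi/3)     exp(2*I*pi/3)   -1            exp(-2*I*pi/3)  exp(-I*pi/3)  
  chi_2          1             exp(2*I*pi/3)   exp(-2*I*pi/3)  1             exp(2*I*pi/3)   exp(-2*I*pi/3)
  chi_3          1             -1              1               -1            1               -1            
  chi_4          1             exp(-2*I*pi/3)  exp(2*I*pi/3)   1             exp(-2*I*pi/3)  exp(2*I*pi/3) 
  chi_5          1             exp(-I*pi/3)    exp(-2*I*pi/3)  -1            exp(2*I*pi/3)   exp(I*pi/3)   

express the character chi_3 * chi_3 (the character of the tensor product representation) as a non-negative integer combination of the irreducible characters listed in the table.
chi_3 tensor chi_3 = chi_0 (all other irreducibles have multiplicity 0).

Explanation: The character of a tensor product is the pointwise product (chi_3 * chi_3)(C) = chi_3(C) * chi_3(C):
  {0}: (1)*(1), {1}: (-1)*(-1), {2}: (1)*(1), {3}: (-1)*(-1), {4}: (1)*(1), {5}: (-1)*(-1)
so (chi_3 * chi_3) takes values
  {0} -> 1, {1} -> 1, {2} -> 1, {3} -> 1, {4} -> 1, {5} -> 1.
Now take the inner product of this character with each irreducible chi from the table, <chi_3*chi_3, chi> = (1/6) sum_C |C| (chi_3*chi_3)(C) conj(chi(C)):
  <chi_3*chi_3, chi_0> = (1/6)[1*(1)*conj(1) + 1*(1)*conj(1) + 1*(1)*conj(1) + 1*(1)*conj(1) + 1*(1)*conj(1) + 1*(1)*conj(1)]
      = (1/6)[(1) + (1) + (1) + (1) + (1) + (1)] = 6/6 = 1
  <chi_3*chi_3, chi_1> = (1/6)[1*(1)*conj(1) + 1*(1)*conj(exp(I*pi/3)) + 1*(1)*conj(exp(2*I*pi/3)) + 1*(1)*conj(-1) + 1*(1)*conj(exp(-2*I*pi/3)) + 1*(1)*conj(exp(-I*pi/3))]
      = (1/6)[(1) + (exp(-I*pi/3)) + (exp(-2*I*pi/3)) + (-1) + (exp(2*I*pi/3)) + (exp(I*pi/3))] = 0/6 = 0
  <chi_3*chi_3, chi_2> = (1/6)[1*(1)*conj(1) + 1*(1)*conj(exp(2*I*pi/3)) + 1*(1)*conj(exp(-2*I*pi/3)) + 1*(1)*conj(1) + 1*(1)*conj(exp(2*I*pi/3)) + 1*(1)*conj(exp(-2*I*pi/3))]
      = (1/6)[(1) + (exp(-2*I*pi/3)) + (exp(2*I*pi/3)) + (1) + (exp(-2*I*pi/3)) + (exp(2*I*pi/3))] = 0/6 = 0
  <chi_3*chi_3, chi_3> = (1/6)[1*(1)*conj(1) + 1*(1)*conj(-1) + 1*(1)*conj(1) + 1*(1)*conj(-1) + 1*(1)*conj(1) + 1*(1)*conj(-1)]
      = (1/6)[(1) + (-1) + (1) + (-1) + (1) + (-1)] = 0/6 = 0
  <chi_3*chi_3, chi_4> = (1/6)[1*(1)*conj(1) + 1*(1)*conj(exp(-2*I*pi/3)) + 1*(1)*conj(exp(2*I*pi/3)) + 1*(1)*conj(1) + 1*(1)*conj(exp(-2*I*pi/3)) + 1*(1)*conj(exp(2*I*pi/3))]
      = (1/6)[(1) + (exp(2*I*pi/3)) + (exp(-2*I*pi/3)) + (1) + (exp(2*I*pi/3)) + (exp(-2*I*pi/3))] = 0/6 = 0
  <chi_3*chi_3, chi_5> = (1/6)[1*(1)*conj(1) + 1*(1)*conj(exp(-I*pi/3)) + 1*(1)*conj(exp(-2*I*pi/3)) + 1*(1)*conj(-1) + 1*(1)*conj(exp(2*I*pi/3)) + 1*(1)*conj(exp(I*pi/3))]
      = (1/6)[(1) + (exp(I*pi/3)) + (exp(2*I*pi/3)) + (-1) + (exp(-2*I*pi/3)) + (exp(-I*pi/3))] = 0/6 = 0
(Exp terms are combined using exp(i*s)*conj(exp(i*t)) = exp(i*(s-t)), and sums of them are collapsed using the identity that for every m > 1 the m distinct m-th roots of unity sum to 0, e.g. 1 + exp(2*I*pi/3) + exp(-2*I*pi/3) = 0.)
Hence the multiplicities are chi_0: 1. Dimension check: dim(chi_3)*dim(chi_3) = 1*1 = 1 and sum (mult * dim) = 1*1 = 1.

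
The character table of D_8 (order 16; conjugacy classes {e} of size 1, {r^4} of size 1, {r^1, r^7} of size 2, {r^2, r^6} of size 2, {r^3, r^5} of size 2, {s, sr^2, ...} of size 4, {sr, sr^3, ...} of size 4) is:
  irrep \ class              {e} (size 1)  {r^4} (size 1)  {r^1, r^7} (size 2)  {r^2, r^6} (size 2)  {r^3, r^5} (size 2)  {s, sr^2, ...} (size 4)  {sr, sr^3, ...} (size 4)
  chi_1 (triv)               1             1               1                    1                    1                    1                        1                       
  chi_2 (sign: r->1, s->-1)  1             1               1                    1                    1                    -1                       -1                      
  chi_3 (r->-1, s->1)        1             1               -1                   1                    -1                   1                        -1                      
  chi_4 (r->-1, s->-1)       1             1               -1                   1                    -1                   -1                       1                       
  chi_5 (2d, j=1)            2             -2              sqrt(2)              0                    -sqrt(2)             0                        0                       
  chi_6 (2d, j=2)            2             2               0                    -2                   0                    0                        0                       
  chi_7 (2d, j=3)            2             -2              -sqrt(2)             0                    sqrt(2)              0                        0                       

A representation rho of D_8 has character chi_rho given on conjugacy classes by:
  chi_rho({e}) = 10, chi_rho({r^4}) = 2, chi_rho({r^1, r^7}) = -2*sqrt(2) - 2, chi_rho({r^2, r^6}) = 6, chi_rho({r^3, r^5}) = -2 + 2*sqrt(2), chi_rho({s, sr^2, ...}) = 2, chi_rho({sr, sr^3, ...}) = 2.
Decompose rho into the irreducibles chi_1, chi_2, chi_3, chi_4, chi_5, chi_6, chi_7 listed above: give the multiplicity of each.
Multiplicities: chi_1: 2, chi_2: 0, chi_3: 2, chi_4: 2, chi_5: 0, chi_6: 0, chi_7: 2.

Working: Use <chi_rho, chi> = (1/|G|) sum_C |C| * chi_rho(C) * conj(chi(C)) with |G| = 16 for each irreducible chi in the table:
  <chi_rho, chi_1> = (1/16)[1*(10)*conj(1) + 1*(2)*conj(1) + 2*(-2*sqrt(2) - 2)*conj(1) + 2*(6)*conj(1) + 2*(-2 + 2*sqrt(2))*conj(1) + 4*(2)*conj(1) + 4*(2)*conj(1)]
      = (1/16)[(10) + (2) + (-4*sqrt(2) - 4) + (12) + (-4 + 4*sqrt(2)) + (8) + (8)] = 32/16 = 2
  <chi_rho, chi_2> = (1/16)[1*(10)*conj(1) + 1*(2)*conj(1) + 2*(-2*sqrt(2) - 2)*conj(1) + 2*(6)*conj(1) + 2*(-2 + 2*sqrt(2))*conj(1) + 4*(2)*conj(-1) + 4*(2)*conj(-1)]
      = (1/16)[(10) + (2) + (-4*sqrt(2) - 4) + (12) + (-4 + 4*sqrt(2)) + (-8) + (-8)] = 0/16 = 0
  <chi_rho, chi_3> = (1/16)[1*(10)*conj(1) + 1*(2)*conj(1) + 2*(-2*sqrt(2) - 2)*conj(-1) + 2*(6)*conj(1) + 2*(-2 + 2*sqrt(2))*conj(-1) + 4*(2)*conj(1) + 4*(2)*conj(-1)]
      = (1/16)[(10) + (2) + (4 + 4*sqrt(2)) + (12) + (4 - 4*sqrt(2)) + (8) + (-8)] = 32/16 = 2
  <chi_rho, chi_4> = (1/16)[1*(10)*conj(1) + 1*(2)*conj(1) + 2*(-2*sqrt(2) - 2)*conj(-1) + 2*(6)*conj(1) + 2*(-2 + 2*sqrt(2))*conj(-1) + 4*(2)*conj(-1) + 4*(2)*conj(1)]
      = (1/16)[(10) + (2) + (4 + 4*sqrt(2)) + (12) + (4 - 4*sqrt(2)) + (-8) + (8)] = 32/16 = 2
  <chi_rho, chi_5> = (1/16)[1*(10)*conj(2) + 1*(2)*conj(-2) + 2*(-2*sqrt(2) - 2)*conj(sqrt(2)) + 2*(6)*conj(0) + 2*(-2 + 2*sqrt(2))*conj(-sqrt(2)) + 4*(2)*conj(0) + 4*(2)*conj(0)]
      = (1/16)[(20) + (-4) + (-8 - 4*sqrt(2)) + (0) + (-8 + 4*sqrt(2)) + (0) + (0)] = 0/16 = 0
  <chi_rho, chi_6> = (1/16)[1*(10)*conj(2) + 1*(2)*conj(2) + 2*(-2*sqrt(2) - 2)*conj(0) + 2*(6)*conj(-2) + 2*(-2 + 2*sqrt(2))*conj(0) + 4*(2)*conj(0) + 4*(2)*conj(0)]
      = (1/16)[(20) + (4) + (0) + (-24) + (0) + (0) + (0)] = 0/16 = 0
  <chi_rho, chi_7> = (1/16)[1*(10)*conj(2) + 1*(2)*conj(-2) + 2*(-2*sqrt(2) - 2)*conj(-sqrt(2)) + 2*(6)*conj(0) + 2*(-2 + 2*sqrt(2))*conj(sqrt(2)) + 4*(2)*conj(0) + 4*(2)*conj(0)]
      = (1/16)[(20) + (-4) + (4*sqrt(2) + 8) + (0) + (8 - 4*sqrt(2)) + (0) + (0)] = 32/16 = 2
Dimension check: dim(rho) = sum (mult * dim) = 2*1 + 0*1 + 2*1 + 2*1 + 0*2 + 0*2 + 2*2 = 10 = chi_rho(e) = 10.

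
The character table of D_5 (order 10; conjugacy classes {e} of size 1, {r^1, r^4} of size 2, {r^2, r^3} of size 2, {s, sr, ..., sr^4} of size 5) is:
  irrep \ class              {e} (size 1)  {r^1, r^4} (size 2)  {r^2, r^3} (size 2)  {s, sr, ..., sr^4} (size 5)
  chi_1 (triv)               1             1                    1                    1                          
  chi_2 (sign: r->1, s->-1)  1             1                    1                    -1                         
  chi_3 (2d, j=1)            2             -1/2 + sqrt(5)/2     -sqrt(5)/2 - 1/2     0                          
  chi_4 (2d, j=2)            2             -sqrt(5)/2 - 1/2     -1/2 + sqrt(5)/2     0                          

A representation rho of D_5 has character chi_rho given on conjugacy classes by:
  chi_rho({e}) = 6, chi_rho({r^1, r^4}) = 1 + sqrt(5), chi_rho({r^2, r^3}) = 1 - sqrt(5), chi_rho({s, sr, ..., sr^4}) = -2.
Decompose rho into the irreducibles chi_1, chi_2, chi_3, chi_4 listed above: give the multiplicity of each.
Multiplicities: chi_1: 0, chi_2: 2, chi_3: 2, chi_4: 0.

Solution. Use <chi_rho, chi> = (1/|G|) sum_C |C| * chi_rho(C) * conj(chi(C)) with |G| = 10 for each irreducible chi in the table:
  <chi_rho, chi_1> = (1/10)[1*(6)*conj(1) + 2*(1 + sqrt(5))*conj(1) + 2*(1 - sqrt(5))*conj(1) + 5*(-2)*conj(1)]
      = (1/10)[(6) + (2 + 2*sqrt(5)) + (2 - 2*sqrt(5)) + (-10)] = 0/10 = 0
  <chi_rho, chi_2> = (1/10)[1*(6)*conj(1) + 2*(1 + sqrt(5))*conj(1) + 2*(1 - sqrt(5))*conj(1) + 5*(-2)*conj(-1)]
      = (1/10)[(6) + (2 + 2*sqrt(5)) + (2 - 2*sqrt(5)) + (10)] = 20/10 = 2
  <chi_rho, chi_3> = (1/10)[1*(6)*conj(2) + 2*(1 + sqrt(5))*conj(-1/2 + sqrt(5)/2) + 2*(1 - sqrt(5))*conj(-sqrt(5)/2 - 1/2) + 5*(-2)*conj(0)]
      = (1/10)[(12) + (4) + (4) + (0)] = 20/10 = 2
  <chi_rho, chi_4> = (1/10)[1*(6)*conj(2) + 2*(1 + sqrt(5))*conj(-sqrt(5)/2 - 1/2) + 2*(1 - sqrt(5))*conj(-1/2 + sqrt(5)/2) + 5*(-2)*conj(0)]
      = (1/10)[(12) + (-6 - 2*sqrt(5)) + (-6 + 2*sqrt(5)) + (0)] = 0/10 = 0
Dimension check: dim(rho) = sum (mult * dim) = 0*1 + 2*1 + 2*2 + 0*2 = 6 = chi_rho(e) = 6.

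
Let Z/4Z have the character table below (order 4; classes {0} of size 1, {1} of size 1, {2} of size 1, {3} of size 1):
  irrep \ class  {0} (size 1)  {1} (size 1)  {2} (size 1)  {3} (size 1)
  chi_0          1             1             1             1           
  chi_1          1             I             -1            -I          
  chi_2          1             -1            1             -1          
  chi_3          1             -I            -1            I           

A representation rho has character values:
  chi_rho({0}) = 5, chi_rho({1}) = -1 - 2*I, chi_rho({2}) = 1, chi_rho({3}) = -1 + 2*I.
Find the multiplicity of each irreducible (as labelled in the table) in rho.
Multiplicities: chi_0: 1, chi_1: 0, chi_2: 2, chi_3: 2.

Use <chi_rho, chi> = (1/|G|) sum_C |C| * chi_rho(C) * conj(chi(C)) with |G| = 4 for each irreducible chi in the table:
  <chi_rho, chi_0> = (1/4)[1*(5)*conj(1) + 1*(-1 - 2*I)*conj(1) + 1*(1)*conj(1) + 1*(-1 + 2*I)*conj(1)]
      = (1/4)[(5) + (-1 - 2*I) + (1) + (-1 + 2*I)] = 4/4 = 1
  <chi_rho, chi_1> = (1/4)[1*(5)*conj(1) + 1*(-1 - 2*I)*conj(I) + 1*(1)*conj(-1) + 1*(-1 + 2*I)*conj(-I)]
      = (1/4)[(5) + (-2 + I) + (-1) + (-2 - I)] = 0/4 = 0
  <chi_rho, chi_2> = (1/4)[1*(5)*conj(1) + 1*(-1 - 2*I)*conj(-1) + 1*(1)*conj(1) + 1*(-1 + 2*I)*conj(-1)]
      = (1/4)[(5) + (1 + 2*I) + (1) + (1 - 2*I)] = 8/4 = 2
  <chi_rho, chi_3> = (1/4)[1*(5)*conj(1) + 1*(-1 - 2*I)*conj(-I) + 1*(1)*conj(-1) + 1*(-1 + 2*I)*conj(I)]
      = (1/4)[(5) + (2 - I) + (-1) + (2 + I)] = 8/4 = 2
(Exp terms are combined using exp(i*s)*conj(exp(i*t)) = exp(i*(s-t)), and sums of them are collapsed using the identity that for every m > 1 the m distinct m-th roots of unity sum to 0, e.g. 1 + exp(2*I*pi/3) + exp(-2*I*pi/3) = 0.)
Dimension check: dim(rho) = sum (mult * dim) = 1*1 + 0*1 + 2*1 + 2*1 = 5 = chi_rho(e) = 5.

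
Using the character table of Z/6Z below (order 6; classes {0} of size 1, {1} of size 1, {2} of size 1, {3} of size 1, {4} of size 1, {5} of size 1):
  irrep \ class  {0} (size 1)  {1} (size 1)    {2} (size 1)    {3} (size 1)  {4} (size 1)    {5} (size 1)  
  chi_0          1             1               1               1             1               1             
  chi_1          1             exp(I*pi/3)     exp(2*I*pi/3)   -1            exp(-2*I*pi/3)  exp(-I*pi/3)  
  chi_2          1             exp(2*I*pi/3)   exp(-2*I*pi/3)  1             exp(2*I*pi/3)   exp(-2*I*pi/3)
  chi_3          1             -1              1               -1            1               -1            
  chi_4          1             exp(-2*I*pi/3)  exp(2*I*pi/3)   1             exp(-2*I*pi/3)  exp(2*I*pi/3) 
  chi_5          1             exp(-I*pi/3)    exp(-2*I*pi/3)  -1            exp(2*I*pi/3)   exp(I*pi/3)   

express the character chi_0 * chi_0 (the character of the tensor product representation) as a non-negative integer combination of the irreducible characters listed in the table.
chi_0 tensor chi_0 = chi_0 (all other irreducibles have multiplicity 0).

Proof sketch: The character of a tensor product is the pointwise product (chi_0 * chi_0)(C) = chi_0(C) * chi_0(C):
  {0}: (1)*(1), {1}: (1)*(1), {2}: (1)*(1), {3}: (1)*(1), {4}: (1)*(1), {5}: (1)*(1)
so (chi_0 * chi_0) takes values
  {0} -> 1, {1} -> 1, {2} -> 1, {3} -> 1, {4} -> 1, {5} -> 1.
Now take the inner product of this character with each irreducible chi from the table, <chi_0*chi_0, chi> = (1/6) sum_C |C| (chi_0*chi_0)(C) conj(chi(C)):
  <chi_0*chi_0, chi_0> = (1/6)[1*(1)*conj(1) + 1*(1)*conj(1) + 1*(1)*conj(1) + 1*(1)*conj(1) + 1*(1)*conj(1) + 1*(1)*conj(1)]
      = (1/6)[(1) + (1) + (1) + (1) + (1) + (1)] = 6/6 = 1
  <chi_0*chi_0, chi_1> = (1/6)[1*(1)*conj(1) + 1*(1)*conj(exp(I*pi/3)) + 1*(1)*conj(exp(2*I*pi/3)) + 1*(1)*conj(-1) + 1*(1)*conj(exp(-2*I*pi/3)) + 1*(1)*conj(exp(-I*pi/3))]
      = (1/6)[(1) + (exp(-I*pi/3)) + (exp(-2*I*pi/3)) + (-1) + (exp(2*I*pi/3)) + (exp(I*pi/3))] = 0/6 = 0
  <chi_0*chi_0, chi_2> = (1/6)[1*(1)*conj(1) + 1*(1)*conj(exp(2*I*pi/3)) + 1*(1)*conj(exp(-2*I*pi/3)) + 1*(1)*conj(1) + 1*(1)*conj(exp(2*I*pi/3)) + 1*(1)*conj(exp(-2*I*pi/3))]
      = (1/6)[(1) + (exp(-2*I*pi/3)) + (exp(2*I*pi/3)) + (1) + (exp(-2*I*pi/3)) + (exp(2*I*pi/3))] = 0/6 = 0
  <chi_0*chi_0, chi_3> = (1/6)[1*(1)*conj(1) + 1*(1)*conj(-1) + 1*(1)*conj(1) + 1*(1)*conj(-1) + 1*(1)*conj(1) + 1*(1)*conj(-1)]
      = (1/6)[(1) + (-1) + (1) + (-1) + (1) + (-1)] = 0/6 = 0
  <chi_0*chi_0, chi_4> = (1/6)[1*(1)*conj(1) + 1*(1)*conj(exp(-2*I*pi/3)) + 1*(1)*conj(exp(2*I*pi/3)) + 1*(1)*conj(1) + 1*(1)*conj(exp(-2*I*pi/3)) + 1*(1)*conj(exp(2*I*pi/3))]
      = (1/6)[(1) + (exp(2*I*pi/3)) + (exp(-2*I*pi/3)) + (1) + (exp(2*I*pi/3)) + (exp(-2*I*pi/3))] = 0/6 = 0
  <chi_0*chi_0, chi_5> = (1/6)[1*(1)*conj(1) + 1*(1)*conj(exp(-I*pi/3)) + 1*(1)*conj(exp(-2*I*pi/3)) + 1*(1)*conj(-1) + 1*(1)*conj(exp(2*I*pi/3)) + 1*(1)*conj(exp(I*pi/3))]
      = (1/6)[(1) + (exp(I*pi/3)) + (exp(2*I*pi/3)) + (-1) + (exp(-2*I*pi/3)) + (exp(-I*pi/3))] = 0/6 = 0
(Exp terms are combined using exp(i*s)*conj(exp(i*t)) = exp(i*(s-t)), and sums of them are collapsed using the identity that for every m > 1 the m distinct m-th roots of unity sum to 0, e.g. 1 + exp(2*I*pi/3) + exp(-2*I*pi/3) = 0.)
Hence the multiplicities are chi_0: 1. Dimension check: dim(chi_0)*dim(chi_0) = 1*1 = 1 and sum (mult * dim) = 1*1 = 1.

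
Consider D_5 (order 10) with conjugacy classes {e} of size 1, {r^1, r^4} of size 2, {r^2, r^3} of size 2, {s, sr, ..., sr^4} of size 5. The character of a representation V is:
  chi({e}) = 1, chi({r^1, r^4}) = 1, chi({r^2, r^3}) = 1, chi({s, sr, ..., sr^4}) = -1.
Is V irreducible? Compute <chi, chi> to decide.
Irreducible: <chi, chi> = 1.

Derivation: <chi, chi> = (1/|G|) sum_C |C| * |chi(C)|^2 = (1/10)[1*|1|^2 + 2*|1|^2 + 2*|1|^2 + 5*|-1|^2]
  = (1/10)[(1) + (2) + (2) + (5)] = 10/10 = 1.
A character is irreducible iff <chi, chi> = 1, so this representation is irreducible.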